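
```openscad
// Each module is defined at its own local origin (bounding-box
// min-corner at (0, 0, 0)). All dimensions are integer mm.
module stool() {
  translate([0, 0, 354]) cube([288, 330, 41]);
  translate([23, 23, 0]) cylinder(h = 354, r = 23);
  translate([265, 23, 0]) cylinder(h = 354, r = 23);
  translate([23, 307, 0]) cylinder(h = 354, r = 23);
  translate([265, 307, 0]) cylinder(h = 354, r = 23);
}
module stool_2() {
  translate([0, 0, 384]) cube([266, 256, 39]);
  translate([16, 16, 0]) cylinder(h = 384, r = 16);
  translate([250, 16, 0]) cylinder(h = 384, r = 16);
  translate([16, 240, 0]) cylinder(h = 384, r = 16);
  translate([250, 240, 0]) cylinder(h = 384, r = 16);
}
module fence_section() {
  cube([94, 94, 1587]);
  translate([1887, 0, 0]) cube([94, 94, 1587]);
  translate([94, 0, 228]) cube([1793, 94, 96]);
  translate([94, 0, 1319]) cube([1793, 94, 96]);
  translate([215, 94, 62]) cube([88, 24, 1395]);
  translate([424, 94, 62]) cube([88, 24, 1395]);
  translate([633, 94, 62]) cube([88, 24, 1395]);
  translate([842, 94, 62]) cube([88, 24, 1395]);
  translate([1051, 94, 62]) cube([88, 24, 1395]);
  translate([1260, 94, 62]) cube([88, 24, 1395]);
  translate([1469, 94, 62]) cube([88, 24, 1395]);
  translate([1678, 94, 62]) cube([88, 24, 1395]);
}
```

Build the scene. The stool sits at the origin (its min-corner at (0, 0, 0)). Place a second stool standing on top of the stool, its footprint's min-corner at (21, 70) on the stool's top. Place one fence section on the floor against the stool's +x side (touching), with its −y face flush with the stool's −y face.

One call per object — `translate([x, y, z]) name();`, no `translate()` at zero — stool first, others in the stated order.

stool();
translate([21, 70, 395]) stool_2();
translate([288, 0, 0]) fence_section();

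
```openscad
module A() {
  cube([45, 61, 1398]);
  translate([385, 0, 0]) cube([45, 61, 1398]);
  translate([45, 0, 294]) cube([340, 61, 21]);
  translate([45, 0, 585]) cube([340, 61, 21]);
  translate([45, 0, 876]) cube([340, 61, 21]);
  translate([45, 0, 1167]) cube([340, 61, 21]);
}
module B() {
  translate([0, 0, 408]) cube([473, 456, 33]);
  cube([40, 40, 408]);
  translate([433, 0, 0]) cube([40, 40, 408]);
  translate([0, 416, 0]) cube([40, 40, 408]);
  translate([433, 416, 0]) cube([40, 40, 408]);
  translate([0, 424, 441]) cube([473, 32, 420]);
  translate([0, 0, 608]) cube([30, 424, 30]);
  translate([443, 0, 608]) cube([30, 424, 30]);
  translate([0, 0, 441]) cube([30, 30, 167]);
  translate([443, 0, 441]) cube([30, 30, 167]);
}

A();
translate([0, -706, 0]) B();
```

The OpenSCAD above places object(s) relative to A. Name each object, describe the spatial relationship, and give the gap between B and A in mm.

A is a ladder. B is a chair. The chair is on the floor beside the ladder on its −y side. The gap between the chair and the ladder is 250 mm.

The chair's nearest face is 250 mm from the ladder's −y face.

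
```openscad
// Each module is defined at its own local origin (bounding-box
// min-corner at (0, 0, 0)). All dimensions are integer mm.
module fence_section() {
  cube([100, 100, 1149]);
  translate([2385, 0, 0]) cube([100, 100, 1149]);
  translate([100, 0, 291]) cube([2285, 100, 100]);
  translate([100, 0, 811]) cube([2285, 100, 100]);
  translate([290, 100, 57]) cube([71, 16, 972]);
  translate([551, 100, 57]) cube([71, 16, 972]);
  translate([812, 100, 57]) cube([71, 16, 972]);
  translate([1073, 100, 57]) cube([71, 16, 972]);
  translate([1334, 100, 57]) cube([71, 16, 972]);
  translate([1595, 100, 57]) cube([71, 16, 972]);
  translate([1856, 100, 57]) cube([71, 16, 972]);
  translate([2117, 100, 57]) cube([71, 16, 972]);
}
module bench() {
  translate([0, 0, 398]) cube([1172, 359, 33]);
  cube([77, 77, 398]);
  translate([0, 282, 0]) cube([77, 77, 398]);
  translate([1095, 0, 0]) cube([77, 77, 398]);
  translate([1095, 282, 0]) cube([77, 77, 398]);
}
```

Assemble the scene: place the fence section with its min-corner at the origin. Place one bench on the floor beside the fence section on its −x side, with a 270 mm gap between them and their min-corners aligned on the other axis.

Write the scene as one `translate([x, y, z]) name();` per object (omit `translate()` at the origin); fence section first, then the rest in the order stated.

fence_section();
translate([-1442, 0, 0]) bench();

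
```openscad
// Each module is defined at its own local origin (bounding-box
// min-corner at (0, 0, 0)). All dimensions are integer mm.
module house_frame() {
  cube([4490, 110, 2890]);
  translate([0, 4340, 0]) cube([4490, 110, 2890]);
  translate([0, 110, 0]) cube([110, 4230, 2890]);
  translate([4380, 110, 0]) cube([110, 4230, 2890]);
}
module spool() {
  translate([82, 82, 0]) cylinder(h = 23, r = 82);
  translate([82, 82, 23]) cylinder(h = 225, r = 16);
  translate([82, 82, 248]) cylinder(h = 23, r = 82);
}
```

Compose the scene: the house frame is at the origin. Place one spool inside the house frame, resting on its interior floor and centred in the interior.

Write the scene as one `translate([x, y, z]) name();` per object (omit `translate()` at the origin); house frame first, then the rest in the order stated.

house_frame();
translate([2163, 2143, 0]) spool();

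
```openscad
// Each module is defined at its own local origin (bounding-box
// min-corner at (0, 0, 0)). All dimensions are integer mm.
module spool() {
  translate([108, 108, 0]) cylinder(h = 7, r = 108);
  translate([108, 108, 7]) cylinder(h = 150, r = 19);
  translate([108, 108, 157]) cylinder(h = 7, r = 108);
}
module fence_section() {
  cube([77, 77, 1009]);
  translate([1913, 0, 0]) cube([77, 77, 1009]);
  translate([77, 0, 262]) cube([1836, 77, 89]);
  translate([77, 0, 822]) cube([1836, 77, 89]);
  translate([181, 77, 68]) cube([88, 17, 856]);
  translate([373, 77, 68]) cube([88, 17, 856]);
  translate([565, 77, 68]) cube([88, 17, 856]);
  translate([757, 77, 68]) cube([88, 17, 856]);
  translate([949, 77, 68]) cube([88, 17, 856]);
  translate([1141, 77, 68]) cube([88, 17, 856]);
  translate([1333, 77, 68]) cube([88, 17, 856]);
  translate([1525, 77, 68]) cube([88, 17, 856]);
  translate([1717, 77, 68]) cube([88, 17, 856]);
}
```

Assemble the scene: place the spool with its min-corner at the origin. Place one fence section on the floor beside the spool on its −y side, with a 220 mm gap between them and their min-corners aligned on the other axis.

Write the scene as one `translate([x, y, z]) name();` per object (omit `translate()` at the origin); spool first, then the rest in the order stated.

spool();
translate([0, -314, 0]) fence_section();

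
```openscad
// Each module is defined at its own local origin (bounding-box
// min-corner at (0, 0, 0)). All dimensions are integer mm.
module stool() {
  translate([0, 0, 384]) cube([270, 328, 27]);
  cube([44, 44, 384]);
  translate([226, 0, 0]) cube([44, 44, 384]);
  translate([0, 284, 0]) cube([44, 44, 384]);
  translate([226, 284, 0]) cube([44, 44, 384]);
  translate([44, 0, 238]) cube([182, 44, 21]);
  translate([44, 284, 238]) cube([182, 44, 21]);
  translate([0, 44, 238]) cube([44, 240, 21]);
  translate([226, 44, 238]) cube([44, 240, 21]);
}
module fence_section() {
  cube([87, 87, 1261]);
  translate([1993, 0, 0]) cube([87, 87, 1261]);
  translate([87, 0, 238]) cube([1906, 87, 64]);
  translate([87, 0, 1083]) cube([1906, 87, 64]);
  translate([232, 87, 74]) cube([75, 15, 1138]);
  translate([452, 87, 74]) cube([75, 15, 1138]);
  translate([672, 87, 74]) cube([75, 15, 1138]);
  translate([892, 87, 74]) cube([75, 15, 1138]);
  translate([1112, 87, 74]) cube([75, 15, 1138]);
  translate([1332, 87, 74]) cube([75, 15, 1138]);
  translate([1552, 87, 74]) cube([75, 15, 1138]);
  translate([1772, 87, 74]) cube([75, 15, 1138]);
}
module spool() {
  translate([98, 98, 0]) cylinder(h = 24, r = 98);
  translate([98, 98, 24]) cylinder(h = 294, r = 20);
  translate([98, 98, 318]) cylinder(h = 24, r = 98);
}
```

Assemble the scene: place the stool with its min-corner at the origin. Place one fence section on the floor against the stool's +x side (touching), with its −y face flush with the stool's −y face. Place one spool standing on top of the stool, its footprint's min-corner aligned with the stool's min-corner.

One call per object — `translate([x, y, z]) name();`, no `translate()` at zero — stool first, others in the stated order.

stool();
translate([270, 0, 0]) fence_section();
translate([0, 0, 411]) spool();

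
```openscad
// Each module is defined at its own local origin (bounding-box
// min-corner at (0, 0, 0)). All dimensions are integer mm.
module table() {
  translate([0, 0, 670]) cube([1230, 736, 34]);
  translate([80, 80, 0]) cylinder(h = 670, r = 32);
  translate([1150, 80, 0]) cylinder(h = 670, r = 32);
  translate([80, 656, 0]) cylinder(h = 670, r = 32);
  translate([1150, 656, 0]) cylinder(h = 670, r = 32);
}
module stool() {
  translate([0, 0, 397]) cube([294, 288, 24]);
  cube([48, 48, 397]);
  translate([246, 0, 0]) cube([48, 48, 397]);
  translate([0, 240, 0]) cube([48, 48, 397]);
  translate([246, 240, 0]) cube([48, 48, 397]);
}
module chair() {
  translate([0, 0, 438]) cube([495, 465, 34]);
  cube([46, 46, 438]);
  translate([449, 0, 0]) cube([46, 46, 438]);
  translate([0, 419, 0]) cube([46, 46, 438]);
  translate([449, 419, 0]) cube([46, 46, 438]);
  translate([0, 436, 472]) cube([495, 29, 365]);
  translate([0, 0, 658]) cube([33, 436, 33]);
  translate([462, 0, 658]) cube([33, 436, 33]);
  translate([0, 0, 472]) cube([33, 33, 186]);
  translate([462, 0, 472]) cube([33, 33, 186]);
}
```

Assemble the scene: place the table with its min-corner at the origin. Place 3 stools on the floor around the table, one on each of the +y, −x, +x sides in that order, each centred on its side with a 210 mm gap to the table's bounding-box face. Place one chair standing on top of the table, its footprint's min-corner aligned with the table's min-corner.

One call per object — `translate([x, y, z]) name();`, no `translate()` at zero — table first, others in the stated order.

table();
translate([468, 946, 0]) stool();
translate([-504, 224, 0]) stool();
translate([1440, 224, 0]) stool();
translate([0, 0, 704]) chair();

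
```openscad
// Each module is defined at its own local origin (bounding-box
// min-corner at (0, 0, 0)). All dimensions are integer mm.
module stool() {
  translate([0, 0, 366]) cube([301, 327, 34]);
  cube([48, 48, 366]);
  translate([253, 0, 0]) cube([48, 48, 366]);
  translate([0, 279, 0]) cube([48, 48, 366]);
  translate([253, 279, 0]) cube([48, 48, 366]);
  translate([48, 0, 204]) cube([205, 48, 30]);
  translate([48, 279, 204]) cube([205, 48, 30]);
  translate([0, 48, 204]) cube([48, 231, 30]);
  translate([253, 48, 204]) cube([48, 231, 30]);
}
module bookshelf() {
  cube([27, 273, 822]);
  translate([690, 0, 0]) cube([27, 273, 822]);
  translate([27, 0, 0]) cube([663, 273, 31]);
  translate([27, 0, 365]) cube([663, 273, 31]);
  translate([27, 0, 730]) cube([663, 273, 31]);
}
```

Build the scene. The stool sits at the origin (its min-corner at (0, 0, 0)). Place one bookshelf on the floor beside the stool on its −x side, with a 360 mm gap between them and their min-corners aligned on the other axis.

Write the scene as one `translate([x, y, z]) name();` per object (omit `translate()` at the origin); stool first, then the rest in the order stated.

stool();
translate([-1077, 0, 0]) bookshelf();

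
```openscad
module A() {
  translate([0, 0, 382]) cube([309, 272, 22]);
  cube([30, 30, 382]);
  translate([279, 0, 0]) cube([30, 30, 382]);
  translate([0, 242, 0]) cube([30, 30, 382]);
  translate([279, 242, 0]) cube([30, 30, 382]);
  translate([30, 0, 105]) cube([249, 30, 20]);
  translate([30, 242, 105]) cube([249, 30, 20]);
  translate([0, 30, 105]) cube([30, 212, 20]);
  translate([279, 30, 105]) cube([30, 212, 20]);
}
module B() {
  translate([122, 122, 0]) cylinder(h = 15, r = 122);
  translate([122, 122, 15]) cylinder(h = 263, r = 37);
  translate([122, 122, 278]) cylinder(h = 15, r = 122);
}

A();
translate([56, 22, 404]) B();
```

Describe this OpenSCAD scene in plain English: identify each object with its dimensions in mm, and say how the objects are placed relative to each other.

A is a four-legged stool. The seat is 309×272 mm, 22 mm thick, top at z = 404 mm. It stands on four square legs, each 30×30 mm in cross-section, from z = 0 to the seat underside, each flush with a corner of the seat. Four stretchers, 30 mm wide and 20 mm tall, connect adjacent legs with their undersides at z = 105 mm, each running between the inner faces of the legs it joins and aligned with the legs' outer faces on the other axis.

B is a spool: two coaxial disc flanges of radius 122 mm and thickness 15 mm, joined by a core cylinder of radius 37 mm and height 263 mm. The lower flange rests on z = 0 and the three cylinders share a vertical axis.

The spool is on top of the stool.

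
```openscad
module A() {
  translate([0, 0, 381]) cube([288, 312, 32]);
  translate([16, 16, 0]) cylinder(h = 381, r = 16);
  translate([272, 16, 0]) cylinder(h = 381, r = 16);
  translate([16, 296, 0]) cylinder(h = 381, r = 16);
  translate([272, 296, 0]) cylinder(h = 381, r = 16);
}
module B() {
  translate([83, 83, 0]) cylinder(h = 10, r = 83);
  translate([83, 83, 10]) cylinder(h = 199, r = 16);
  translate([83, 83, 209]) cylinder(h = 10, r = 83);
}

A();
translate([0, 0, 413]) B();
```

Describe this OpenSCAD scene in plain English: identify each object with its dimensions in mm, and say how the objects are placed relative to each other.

A is a simple wooden stool: a rectangular seat 288 mm (x) by 312 mm (y), 32 mm thick, top face at z = 413 mm, on four round legs, each 32 mm in diameter. The legs rest on z = 0, each leg's axis is inset half a diameter from the nearest pair of seat edges (so the leg's bounding box is flush with the corner).

B is a spool: two coaxial disc flanges of radius 83 mm and thickness 10 mm, joined by a core cylinder of radius 16 mm and height 199 mm. The lower flange rests on z = 0 and the three cylinders share a vertical axis.

The spool is on top of the stool.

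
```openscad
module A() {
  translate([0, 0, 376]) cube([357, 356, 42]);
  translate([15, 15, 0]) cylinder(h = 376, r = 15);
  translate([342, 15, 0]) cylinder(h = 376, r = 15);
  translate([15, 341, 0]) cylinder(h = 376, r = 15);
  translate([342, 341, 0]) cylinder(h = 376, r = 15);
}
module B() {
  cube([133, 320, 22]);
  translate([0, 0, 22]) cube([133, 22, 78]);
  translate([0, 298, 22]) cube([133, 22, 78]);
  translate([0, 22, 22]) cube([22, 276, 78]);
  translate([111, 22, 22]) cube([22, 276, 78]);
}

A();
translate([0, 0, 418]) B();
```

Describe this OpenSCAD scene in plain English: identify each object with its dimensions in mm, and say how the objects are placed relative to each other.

A is a simple wooden stool: a rectangular seat 357 mm (x) by 356 mm (y), 42 mm thick, top face at z = 418 mm, on four round legs, each 30 mm in diameter. The legs rest on z = 0, each leg's axis is inset half a diameter from the nearest pair of seat edges (so the leg's bounding box is flush with the corner).

B is an open-topped rectangular box: outside dimensions 133×320×100 mm, with a uniform wall and base thickness of 22 mm. The base is a full 133×320 slab on the floor; four walls sit on top of the base. The front and back walls (the −y and +y sides) span the full width; the two side walls fit between them.

The open box is on top of the stool.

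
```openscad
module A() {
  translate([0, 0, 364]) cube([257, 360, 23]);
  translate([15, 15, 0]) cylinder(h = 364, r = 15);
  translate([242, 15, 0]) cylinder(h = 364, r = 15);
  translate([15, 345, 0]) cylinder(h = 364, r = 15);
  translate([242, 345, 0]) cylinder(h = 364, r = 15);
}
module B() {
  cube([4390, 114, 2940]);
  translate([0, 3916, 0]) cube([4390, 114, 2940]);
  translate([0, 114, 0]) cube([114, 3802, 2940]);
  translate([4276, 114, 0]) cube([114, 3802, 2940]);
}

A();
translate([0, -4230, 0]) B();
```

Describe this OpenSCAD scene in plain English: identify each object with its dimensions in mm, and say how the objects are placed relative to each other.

A is a simple wooden stool: a rectangular seat 257 mm (x) by 360 mm (y), 23 mm thick, top face at z = 387 mm, on four round legs, each 30 mm in diameter. The legs rest on z = 0, each leg's axis is inset half a diameter from the nearest pair of seat edges (so the leg's bounding box is flush with the corner).

B is the wall frame of a small rectangular building: four walls, each 2940 mm tall and 114 mm thick, enclosing a footprint 4390 mm (x) by 4030 mm (y) outside-to-outside, with no floor or roof. The front and back walls (the −y and +y sides) span the full width; the two side walls fit between them.

The house frame is on the floor beside the stool on its −y side.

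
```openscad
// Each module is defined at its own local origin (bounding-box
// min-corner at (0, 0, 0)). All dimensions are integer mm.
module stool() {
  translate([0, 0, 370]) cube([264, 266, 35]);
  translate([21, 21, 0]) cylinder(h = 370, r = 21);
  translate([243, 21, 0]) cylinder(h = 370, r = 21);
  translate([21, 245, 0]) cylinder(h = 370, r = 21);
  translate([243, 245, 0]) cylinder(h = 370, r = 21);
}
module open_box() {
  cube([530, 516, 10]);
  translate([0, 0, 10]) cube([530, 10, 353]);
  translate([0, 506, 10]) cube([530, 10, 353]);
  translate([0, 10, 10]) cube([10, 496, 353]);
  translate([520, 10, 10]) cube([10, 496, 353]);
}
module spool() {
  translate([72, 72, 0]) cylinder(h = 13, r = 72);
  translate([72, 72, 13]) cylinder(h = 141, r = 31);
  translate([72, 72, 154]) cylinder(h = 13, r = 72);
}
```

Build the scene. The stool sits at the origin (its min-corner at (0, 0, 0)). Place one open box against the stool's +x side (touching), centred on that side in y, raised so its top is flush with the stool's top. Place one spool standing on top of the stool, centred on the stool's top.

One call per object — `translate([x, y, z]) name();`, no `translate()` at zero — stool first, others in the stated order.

stool();
translate([264, -125, 42]) open_box();
translate([60, 61, 405]) spool();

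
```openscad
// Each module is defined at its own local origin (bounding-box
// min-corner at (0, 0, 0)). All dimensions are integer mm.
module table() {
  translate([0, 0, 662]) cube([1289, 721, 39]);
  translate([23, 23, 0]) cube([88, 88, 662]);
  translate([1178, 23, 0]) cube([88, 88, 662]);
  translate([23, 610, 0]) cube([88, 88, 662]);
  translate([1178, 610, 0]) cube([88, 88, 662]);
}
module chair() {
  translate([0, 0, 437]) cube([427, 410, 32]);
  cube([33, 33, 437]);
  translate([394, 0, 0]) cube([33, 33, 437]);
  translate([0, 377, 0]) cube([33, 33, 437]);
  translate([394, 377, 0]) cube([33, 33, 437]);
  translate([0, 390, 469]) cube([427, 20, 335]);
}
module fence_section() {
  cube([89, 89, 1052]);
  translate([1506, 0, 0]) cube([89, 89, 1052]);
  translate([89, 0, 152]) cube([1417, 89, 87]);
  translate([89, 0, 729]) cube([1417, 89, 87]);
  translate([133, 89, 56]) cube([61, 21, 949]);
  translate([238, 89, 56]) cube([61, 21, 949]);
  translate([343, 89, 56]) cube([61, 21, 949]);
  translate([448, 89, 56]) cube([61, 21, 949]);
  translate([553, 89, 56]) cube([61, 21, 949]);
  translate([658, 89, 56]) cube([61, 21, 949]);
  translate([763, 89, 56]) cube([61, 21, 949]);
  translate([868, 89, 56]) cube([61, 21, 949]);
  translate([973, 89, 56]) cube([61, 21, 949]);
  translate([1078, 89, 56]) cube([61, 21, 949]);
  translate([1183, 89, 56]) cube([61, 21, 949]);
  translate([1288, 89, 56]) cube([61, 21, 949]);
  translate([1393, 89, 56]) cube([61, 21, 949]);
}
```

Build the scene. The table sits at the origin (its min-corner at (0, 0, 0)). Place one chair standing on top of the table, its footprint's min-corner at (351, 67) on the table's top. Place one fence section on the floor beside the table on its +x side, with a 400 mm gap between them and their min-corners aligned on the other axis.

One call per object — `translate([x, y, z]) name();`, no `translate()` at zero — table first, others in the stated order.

table();
translate([351, 67, 701]) chair();
translate([1689, 0, 0]) fence_section();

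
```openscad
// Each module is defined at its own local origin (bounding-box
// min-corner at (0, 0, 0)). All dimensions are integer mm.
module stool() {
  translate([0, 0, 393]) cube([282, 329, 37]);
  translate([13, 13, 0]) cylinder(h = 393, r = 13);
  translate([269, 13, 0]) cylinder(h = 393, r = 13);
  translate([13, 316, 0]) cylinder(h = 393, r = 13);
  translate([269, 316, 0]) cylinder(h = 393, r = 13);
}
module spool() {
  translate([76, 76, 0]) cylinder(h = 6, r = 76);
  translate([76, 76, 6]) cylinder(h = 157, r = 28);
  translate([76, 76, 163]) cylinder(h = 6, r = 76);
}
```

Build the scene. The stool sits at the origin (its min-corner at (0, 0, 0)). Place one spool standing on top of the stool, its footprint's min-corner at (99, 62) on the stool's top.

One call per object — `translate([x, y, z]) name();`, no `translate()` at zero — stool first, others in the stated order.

stool();
translate([99, 62, 430]) spool();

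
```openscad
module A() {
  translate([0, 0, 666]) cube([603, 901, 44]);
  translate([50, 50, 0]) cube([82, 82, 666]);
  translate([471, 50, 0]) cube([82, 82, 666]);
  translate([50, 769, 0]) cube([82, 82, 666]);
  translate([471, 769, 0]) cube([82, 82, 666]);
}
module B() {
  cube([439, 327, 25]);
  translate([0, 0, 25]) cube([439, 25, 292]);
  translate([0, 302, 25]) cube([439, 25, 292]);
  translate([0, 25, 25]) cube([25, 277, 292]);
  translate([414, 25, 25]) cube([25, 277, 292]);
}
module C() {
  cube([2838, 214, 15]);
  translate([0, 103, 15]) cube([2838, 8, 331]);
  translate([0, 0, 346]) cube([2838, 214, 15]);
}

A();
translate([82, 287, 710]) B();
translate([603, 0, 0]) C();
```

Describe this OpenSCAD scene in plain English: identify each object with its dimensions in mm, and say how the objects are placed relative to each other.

A is a table with a 603×901 mm rectangular top, 44 mm thick, top surface at z = 710 mm, supported by four 82×82 mm square legs, each inset 50 mm from the nearest pair of top edges, running from the floor.

B is an open storage box with external size 439×327×317 mm and wall thickness 25 mm (the base is also 25 mm thick). The base covers the whole footprint; the four walls stand on the base, with the y-facing walls full-width and the x-facing walls fitting between their inner faces.

C is an I-beam lying along x, 2838 mm long. Overall section height 361 mm. Two flanges 214 mm wide (y) and 15 mm thick, one on the floor and one at the top; a web 8 mm thick runs between them, centred on the flange width.

The open box is on top of the table, centred. The I-beam is against the table's +x side, with their −y faces flush.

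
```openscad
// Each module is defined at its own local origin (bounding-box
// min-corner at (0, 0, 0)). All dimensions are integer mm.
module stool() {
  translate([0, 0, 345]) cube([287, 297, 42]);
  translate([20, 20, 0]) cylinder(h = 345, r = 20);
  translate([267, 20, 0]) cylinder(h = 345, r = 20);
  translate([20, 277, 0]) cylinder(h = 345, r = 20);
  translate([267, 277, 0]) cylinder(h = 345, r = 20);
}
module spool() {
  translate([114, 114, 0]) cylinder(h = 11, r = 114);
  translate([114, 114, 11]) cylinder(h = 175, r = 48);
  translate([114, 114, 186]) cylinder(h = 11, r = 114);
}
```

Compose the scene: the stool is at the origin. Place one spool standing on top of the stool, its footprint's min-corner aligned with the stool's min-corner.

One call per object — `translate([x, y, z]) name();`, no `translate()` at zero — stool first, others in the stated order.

stool();
translate([0, 0, 387]) spool();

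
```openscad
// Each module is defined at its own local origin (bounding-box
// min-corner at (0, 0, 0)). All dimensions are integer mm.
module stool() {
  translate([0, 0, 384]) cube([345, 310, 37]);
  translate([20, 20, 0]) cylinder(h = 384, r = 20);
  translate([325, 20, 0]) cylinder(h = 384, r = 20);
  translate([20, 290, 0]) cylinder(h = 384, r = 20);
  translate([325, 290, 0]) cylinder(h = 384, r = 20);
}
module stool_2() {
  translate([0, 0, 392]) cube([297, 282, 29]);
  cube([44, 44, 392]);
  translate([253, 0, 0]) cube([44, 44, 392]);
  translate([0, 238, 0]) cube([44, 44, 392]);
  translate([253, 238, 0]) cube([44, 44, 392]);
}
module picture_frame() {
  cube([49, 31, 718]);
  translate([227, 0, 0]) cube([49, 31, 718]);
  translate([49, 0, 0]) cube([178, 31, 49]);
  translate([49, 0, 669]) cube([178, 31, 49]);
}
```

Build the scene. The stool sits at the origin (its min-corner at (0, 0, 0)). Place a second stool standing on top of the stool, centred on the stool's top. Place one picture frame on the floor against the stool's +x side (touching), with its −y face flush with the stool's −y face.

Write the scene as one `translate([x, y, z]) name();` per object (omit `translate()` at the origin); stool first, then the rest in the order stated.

stool();
translate([24, 14, 421]) stool_2();
translate([345, 0, 0]) picture_frame();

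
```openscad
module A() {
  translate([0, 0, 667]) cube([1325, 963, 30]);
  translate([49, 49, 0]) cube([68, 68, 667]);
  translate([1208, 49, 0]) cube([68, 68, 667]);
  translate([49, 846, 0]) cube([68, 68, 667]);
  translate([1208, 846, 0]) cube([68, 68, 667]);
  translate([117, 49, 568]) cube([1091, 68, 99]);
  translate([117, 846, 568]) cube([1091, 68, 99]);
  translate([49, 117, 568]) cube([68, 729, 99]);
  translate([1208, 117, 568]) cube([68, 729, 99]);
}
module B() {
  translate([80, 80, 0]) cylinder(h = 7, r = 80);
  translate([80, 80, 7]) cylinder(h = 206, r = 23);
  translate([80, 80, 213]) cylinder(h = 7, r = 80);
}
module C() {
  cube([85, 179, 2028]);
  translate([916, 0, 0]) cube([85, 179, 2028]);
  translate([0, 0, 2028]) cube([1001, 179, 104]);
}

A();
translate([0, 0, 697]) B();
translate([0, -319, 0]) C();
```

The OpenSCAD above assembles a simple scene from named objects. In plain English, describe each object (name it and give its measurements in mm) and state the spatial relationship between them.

A is a rectangular dining table. The top is 1325×963×30 mm with its upper surface at z = 697 mm. It stands on four 68×68 mm square legs, each inset 49 mm from the nearest pair of top edges, running from the floor to the underside of the top. Four apron rails, 68 mm thick and 99 mm tall, run between adjacent legs with their top edges flush with the underside of the top and their outer faces flush with the legs' outer faces.

B is a spool: two coaxial disc flanges of radius 80 mm and thickness 7 mm, joined by a core cylinder of radius 23 mm and height 206 mm. The lower flange rests on z = 0 and the three cylinders share a vertical axis.

C is a door frame. The clear opening is 831 mm wide and 2028 mm high. Two 85 mm wide jambs, 179 mm deep, stand either side of the opening from the floor to the top of the opening. A 104 mm thick head sits across the top of both jambs, spanning the full outside width of the frame.

The spool is on top of the table. The door frame is on the floor beside the table on its −y side.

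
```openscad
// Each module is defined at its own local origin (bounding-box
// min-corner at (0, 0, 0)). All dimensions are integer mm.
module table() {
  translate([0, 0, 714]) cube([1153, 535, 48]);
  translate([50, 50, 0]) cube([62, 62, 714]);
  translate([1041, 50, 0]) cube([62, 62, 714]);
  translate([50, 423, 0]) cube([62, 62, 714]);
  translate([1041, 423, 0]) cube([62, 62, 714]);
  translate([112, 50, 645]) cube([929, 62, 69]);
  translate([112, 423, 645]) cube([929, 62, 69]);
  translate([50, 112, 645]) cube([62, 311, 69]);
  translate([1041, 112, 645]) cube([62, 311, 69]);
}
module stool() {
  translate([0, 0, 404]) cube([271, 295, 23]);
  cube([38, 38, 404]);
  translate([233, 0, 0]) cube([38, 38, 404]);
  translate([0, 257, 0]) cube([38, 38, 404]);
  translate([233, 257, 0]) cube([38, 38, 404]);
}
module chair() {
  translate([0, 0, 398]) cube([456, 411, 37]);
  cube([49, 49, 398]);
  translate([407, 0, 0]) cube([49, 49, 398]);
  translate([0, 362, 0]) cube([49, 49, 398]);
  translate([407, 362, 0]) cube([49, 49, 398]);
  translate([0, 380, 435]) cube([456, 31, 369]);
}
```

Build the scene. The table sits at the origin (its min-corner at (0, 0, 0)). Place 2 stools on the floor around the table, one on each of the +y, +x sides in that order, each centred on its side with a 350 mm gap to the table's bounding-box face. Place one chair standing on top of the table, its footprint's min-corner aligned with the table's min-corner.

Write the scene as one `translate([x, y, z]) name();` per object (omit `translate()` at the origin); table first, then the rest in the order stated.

table();
translate([441, 885, 0]) stool();
translate([1503, 120, 0]) stool();
translate([0, 0, 762]) chair();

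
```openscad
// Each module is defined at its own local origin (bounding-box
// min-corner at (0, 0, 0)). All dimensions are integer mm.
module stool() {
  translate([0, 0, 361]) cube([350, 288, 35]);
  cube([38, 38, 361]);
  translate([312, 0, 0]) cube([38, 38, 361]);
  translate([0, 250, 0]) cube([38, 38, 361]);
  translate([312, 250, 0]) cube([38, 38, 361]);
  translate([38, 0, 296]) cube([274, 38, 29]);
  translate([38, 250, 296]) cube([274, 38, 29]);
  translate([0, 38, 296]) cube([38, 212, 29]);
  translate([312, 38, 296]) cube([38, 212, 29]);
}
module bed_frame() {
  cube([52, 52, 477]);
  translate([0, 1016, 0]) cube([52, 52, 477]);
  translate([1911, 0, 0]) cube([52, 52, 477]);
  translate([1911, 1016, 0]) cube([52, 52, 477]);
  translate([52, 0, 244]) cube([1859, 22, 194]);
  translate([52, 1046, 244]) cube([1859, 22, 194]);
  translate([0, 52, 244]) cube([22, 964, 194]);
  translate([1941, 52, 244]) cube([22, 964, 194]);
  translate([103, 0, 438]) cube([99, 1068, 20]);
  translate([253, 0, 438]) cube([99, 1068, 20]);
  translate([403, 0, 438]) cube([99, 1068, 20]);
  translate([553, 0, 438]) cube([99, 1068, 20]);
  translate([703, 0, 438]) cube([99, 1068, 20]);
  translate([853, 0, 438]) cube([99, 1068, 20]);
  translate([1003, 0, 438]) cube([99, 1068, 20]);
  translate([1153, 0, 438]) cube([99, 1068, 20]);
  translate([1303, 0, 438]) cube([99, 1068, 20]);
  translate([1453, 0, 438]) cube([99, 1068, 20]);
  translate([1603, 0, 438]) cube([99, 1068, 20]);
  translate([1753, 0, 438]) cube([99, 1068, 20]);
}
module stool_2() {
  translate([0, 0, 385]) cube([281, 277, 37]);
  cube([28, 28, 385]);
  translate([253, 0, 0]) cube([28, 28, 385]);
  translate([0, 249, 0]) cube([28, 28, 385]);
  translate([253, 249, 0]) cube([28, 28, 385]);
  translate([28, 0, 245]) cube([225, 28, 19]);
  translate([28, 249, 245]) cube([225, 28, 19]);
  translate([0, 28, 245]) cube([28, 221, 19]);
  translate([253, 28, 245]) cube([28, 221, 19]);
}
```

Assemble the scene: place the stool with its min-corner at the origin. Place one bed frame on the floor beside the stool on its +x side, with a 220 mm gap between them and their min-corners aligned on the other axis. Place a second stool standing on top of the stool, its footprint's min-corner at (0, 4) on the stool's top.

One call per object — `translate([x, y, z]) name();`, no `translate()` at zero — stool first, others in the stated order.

stool();
translate([570, 0, 0]) bed_frame();
translate([0, 4, 396]) stool_2();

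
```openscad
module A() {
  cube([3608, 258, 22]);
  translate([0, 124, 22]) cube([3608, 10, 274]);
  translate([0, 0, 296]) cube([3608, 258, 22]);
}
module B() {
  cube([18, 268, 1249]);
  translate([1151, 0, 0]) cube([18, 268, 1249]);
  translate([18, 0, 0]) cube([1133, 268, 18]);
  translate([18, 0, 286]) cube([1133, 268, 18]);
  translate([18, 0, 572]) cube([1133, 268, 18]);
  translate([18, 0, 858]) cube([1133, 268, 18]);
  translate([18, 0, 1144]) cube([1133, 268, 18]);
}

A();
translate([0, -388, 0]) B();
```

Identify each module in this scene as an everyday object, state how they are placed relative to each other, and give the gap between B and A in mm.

The bookshelf's nearest face is 120 mm from the I-beam's −y face.

A is an I-beam. B is a bookshelf. The bookshelf is on the floor beside the I-beam on its −y side. The gap between the bookshelf and the I-beam is 120 mm.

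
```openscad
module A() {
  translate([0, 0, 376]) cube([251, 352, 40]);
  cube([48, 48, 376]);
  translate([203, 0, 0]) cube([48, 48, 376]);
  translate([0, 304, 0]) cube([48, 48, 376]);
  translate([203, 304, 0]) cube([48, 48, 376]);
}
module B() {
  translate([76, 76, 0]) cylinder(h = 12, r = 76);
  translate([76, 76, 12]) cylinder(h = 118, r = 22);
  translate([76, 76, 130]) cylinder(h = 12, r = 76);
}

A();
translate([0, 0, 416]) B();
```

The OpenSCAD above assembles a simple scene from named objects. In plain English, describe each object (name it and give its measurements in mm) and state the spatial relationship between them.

A is a simple wooden stool: a rectangular seat 251 mm (x) by 352 mm (y), 40 mm thick, top face at z = 416 mm, on four square legs, each 48×48 mm in cross-section. The legs rest on z = 0, each flush with a corner of the seat.

B is a spool: two coaxial disc flanges of radius 76 mm and thickness 12 mm, joined by a core cylinder of radius 22 mm and height 118 mm. The lower flange rests on z = 0 and the three cylinders share a vertical axis.

The spool is on top of the stool.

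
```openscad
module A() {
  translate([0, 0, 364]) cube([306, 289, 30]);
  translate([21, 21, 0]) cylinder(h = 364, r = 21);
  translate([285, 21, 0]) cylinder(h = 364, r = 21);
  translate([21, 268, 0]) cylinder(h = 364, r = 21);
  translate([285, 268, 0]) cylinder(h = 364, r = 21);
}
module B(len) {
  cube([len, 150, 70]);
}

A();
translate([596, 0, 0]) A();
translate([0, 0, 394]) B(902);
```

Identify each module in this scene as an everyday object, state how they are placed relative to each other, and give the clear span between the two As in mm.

Second stool starts at x = 596; first ends at x = 306; clear span = 596 − 306 = 290 mm.

A is a stool. B is a beam. A beam spans the tops of two stools. The clear span between the two stools is 290 mm.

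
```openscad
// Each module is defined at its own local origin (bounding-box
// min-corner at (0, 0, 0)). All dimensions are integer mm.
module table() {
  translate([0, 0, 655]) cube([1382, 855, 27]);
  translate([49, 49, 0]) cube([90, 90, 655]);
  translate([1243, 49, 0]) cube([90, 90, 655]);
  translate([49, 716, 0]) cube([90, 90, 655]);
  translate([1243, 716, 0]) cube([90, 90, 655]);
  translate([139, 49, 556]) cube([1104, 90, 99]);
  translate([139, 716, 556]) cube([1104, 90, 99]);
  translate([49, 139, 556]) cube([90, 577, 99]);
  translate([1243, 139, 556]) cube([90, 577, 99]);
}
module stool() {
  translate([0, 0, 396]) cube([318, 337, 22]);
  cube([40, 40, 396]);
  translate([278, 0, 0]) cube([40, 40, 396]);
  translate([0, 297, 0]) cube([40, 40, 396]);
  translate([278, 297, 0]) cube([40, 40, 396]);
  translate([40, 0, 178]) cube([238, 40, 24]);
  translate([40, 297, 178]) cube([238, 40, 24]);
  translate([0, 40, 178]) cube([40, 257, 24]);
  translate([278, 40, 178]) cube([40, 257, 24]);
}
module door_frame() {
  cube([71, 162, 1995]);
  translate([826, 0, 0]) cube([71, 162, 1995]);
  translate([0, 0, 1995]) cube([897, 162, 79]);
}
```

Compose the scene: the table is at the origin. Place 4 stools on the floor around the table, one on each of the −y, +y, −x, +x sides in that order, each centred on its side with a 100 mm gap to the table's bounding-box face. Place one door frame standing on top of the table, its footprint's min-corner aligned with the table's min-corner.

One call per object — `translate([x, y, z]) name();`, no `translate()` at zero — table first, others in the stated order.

table();
translate([532, -437, 0]) stool();
translate([532, 955, 0]) stool();
translate([-418, 259, 0]) stool();
translate([1482, 259, 0]) stool();
translate([0, 0, 682]) door_frame();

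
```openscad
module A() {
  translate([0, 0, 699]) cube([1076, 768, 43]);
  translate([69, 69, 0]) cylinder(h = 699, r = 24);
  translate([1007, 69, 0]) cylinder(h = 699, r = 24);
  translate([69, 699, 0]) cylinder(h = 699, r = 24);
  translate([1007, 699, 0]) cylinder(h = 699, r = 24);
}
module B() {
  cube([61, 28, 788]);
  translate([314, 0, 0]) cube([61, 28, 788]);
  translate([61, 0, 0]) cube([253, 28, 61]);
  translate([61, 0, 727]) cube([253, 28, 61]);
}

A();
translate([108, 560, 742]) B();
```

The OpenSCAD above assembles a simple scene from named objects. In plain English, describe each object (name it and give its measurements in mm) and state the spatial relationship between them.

A is a table: top 1076 mm (x) × 768 mm (y), 43 mm thick, upper face at z = 742 mm, on four round legs of 48 mm diameter, each leg's bounding box inset 45 mm from the nearest pair of top edges, running from z = 0 to the bottom of the top.

B is a picture frame with a 253×666 mm rectangular opening (x by z) and a uniform 61 mm border on every side. Frame depth is 28 mm along y. It is built from two vertical stiles running the full outside height and two horizontal rails spanning the gap between the stiles.

The picture frame is on top of the table.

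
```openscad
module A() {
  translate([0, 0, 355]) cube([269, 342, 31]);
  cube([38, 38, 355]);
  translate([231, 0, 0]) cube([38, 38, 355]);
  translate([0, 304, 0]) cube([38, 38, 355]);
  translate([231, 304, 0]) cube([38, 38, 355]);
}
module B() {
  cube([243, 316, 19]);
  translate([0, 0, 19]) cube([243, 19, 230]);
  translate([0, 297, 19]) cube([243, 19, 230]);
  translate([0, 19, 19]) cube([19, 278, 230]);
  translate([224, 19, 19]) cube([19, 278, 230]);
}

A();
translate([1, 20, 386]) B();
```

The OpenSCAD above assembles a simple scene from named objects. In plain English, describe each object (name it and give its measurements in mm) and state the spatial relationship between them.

A is a four-legged stool. The seat is a 269×342×31 mm slab whose top surface is at z = 386 mm; four square legs, each 38×38 mm in cross-section, run from the floor (z = 0) to the underside of the seat, each flush with a corner of the seat.

B is an open-topped rectangular box: outside dimensions 243×316×249 mm, with a uniform wall and base thickness of 19 mm. The base is a full 243×316 slab on the floor; four walls sit on top of the base. The front and back walls (the −y and +y sides) span the full width; the two side walls fit between them.

The open box is on top of the stool.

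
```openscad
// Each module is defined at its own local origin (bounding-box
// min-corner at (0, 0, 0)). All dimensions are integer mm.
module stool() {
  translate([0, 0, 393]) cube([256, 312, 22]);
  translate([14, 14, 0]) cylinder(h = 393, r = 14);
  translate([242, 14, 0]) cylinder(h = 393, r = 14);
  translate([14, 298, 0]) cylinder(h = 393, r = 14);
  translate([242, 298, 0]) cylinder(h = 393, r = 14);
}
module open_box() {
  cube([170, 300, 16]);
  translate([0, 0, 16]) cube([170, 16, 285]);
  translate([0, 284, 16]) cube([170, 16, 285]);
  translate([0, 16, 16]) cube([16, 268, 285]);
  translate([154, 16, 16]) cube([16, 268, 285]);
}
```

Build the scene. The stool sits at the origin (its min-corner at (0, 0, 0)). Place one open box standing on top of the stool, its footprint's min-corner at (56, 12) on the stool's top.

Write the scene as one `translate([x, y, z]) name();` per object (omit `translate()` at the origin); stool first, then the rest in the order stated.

stool();
translate([56, 12, 415]) open_box();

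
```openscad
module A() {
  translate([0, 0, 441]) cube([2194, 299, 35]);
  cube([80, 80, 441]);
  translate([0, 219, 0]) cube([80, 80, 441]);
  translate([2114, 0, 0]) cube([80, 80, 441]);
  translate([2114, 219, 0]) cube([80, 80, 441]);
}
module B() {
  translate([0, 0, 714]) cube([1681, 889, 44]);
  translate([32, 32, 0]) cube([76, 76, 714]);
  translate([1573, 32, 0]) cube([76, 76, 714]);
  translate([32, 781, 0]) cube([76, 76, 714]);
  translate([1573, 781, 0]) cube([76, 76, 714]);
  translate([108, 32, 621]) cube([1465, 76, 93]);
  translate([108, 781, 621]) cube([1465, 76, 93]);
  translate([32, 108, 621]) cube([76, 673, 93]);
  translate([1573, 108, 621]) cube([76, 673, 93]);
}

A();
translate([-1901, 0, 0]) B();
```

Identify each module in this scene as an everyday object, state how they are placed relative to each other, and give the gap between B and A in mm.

The table's nearest face is 220 mm from the bench's −x face.

A is a bench. B is a table. The table is on the floor beside the bench on its −x side. The gap between the table and the bench is 220 mm.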